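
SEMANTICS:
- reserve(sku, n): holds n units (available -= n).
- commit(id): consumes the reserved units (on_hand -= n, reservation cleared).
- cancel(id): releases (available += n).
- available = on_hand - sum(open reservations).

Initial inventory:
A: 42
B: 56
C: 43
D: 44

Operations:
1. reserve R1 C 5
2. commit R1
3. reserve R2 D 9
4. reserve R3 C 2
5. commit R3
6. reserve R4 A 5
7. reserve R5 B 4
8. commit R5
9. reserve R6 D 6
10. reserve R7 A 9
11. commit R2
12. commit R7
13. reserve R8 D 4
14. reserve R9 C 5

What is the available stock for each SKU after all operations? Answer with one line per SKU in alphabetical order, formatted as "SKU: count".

Answer: A: 28
B: 52
C: 31
D: 25

Derivation:
Step 1: reserve R1 C 5 -> on_hand[A=42 B=56 C=43 D=44] avail[A=42 B=56 C=38 D=44] open={R1}
Step 2: commit R1 -> on_hand[A=42 B=56 C=38 D=44] avail[A=42 B=56 C=38 D=44] open={}
Step 3: reserve R2 D 9 -> on_hand[A=42 B=56 C=38 D=44] avail[A=42 B=56 C=38 D=35] open={R2}
Step 4: reserve R3 C 2 -> on_hand[A=42 B=56 C=38 D=44] avail[A=42 B=56 C=36 D=35] open={R2,R3}
Step 5: commit R3 -> on_hand[A=42 B=56 C=36 D=44] avail[A=42 B=56 C=36 D=35] open={R2}
Step 6: reserve R4 A 5 -> on_hand[A=42 B=56 C=36 D=44] avail[A=37 B=56 C=36 D=35] open={R2,R4}
Step 7: reserve R5 B 4 -> on_hand[A=42 B=56 C=36 D=44] avail[A=37 B=52 C=36 D=35] open={R2,R4,R5}
Step 8: commit R5 -> on_hand[A=42 B=52 C=36 D=44] avail[A=37 B=52 C=36 D=35] open={R2,R4}
Step 9: reserve R6 D 6 -> on_hand[A=42 B=52 C=36 D=44] avail[A=37 B=52 C=36 D=29] open={R2,R4,R6}
Step 10: reserve R7 A 9 -> on_hand[A=42 B=52 C=36 D=44] avail[A=28 B=52 C=36 D=29] open={R2,R4,R6,R7}
Step 11: commit R2 -> on_hand[A=42 B=52 C=36 D=35] avail[A=28 B=52 C=36 D=29] open={R4,R6,R7}
Step 12: commit R7 -> on_hand[A=33 B=52 C=36 D=35] avail[A=28 B=52 C=36 D=29] open={R4,R6}
Step 13: reserve R8 D 4 -> on_hand[A=33 B=52 C=36 D=35] avail[A=28 B=52 C=36 D=25] open={R4,R6,R8}
Step 14: reserve R9 C 5 -> on_hand[A=33 B=52 C=36 D=35] avail[A=28 B=52 C=31 D=25] open={R4,R6,R8,R9}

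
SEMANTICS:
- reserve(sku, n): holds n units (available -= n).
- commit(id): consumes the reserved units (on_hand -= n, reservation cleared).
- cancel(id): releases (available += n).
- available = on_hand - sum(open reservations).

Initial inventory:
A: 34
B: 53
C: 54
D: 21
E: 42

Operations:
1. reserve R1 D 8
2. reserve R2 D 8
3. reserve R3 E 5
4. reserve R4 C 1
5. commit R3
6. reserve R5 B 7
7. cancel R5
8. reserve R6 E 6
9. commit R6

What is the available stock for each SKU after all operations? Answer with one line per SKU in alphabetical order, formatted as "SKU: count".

Answer: A: 34
B: 53
C: 53
D: 5
E: 31

Derivation:
Step 1: reserve R1 D 8 -> on_hand[A=34 B=53 C=54 D=21 E=42] avail[A=34 B=53 C=54 D=13 E=42] open={R1}
Step 2: reserve R2 D 8 -> on_hand[A=34 B=53 C=54 D=21 E=42] avail[A=34 B=53 C=54 D=5 E=42] open={R1,R2}
Step 3: reserve R3 E 5 -> on_hand[A=34 B=53 C=54 D=21 E=42] avail[A=34 B=53 C=54 D=5 E=37] open={R1,R2,R3}
Step 4: reserve R4 C 1 -> on_hand[A=34 B=53 C=54 D=21 E=42] avail[A=34 B=53 C=53 D=5 E=37] open={R1,R2,R3,R4}
Step 5: commit R3 -> on_hand[A=34 B=53 C=54 D=21 E=37] avail[A=34 B=53 C=53 D=5 E=37] open={R1,R2,R4}
Step 6: reserve R5 B 7 -> on_hand[A=34 B=53 C=54 D=21 E=37] avail[A=34 B=46 C=53 D=5 E=37] open={R1,R2,R4,R5}
Step 7: cancel R5 -> on_hand[A=34 B=53 C=54 D=21 E=37] avail[A=34 B=53 C=53 D=5 E=37] open={R1,R2,R4}
Step 8: reserve R6 E 6 -> on_hand[A=34 B=53 C=54 D=21 E=37] avail[A=34 B=53 C=53 D=5 E=31] open={R1,R2,R4,R6}
Step 9: commit R6 -> on_hand[A=34 B=53 C=54 D=21 E=31] avail[A=34 B=53 C=53 D=5 E=31] open={R1,R2,R4}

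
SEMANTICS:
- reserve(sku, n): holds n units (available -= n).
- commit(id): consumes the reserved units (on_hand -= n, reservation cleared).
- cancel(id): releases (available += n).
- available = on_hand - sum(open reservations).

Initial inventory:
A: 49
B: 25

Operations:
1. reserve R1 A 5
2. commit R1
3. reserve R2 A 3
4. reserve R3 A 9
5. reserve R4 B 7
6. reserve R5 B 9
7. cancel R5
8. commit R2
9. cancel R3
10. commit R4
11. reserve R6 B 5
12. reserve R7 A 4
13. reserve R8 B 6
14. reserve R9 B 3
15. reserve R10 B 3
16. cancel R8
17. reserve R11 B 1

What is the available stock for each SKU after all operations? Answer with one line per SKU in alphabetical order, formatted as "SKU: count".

Answer: A: 37
B: 6

Derivation:
Step 1: reserve R1 A 5 -> on_hand[A=49 B=25] avail[A=44 B=25] open={R1}
Step 2: commit R1 -> on_hand[A=44 B=25] avail[A=44 B=25] open={}
Step 3: reserve R2 A 3 -> on_hand[A=44 B=25] avail[A=41 B=25] open={R2}
Step 4: reserve R3 A 9 -> on_hand[A=44 B=25] avail[A=32 B=25] open={R2,R3}
Step 5: reserve R4 B 7 -> on_hand[A=44 B=25] avail[A=32 B=18] open={R2,R3,R4}
Step 6: reserve R5 B 9 -> on_hand[A=44 B=25] avail[A=32 B=9] open={R2,R3,R4,R5}
Step 7: cancel R5 -> on_hand[A=44 B=25] avail[A=32 B=18] open={R2,R3,R4}
Step 8: commit R2 -> on_hand[A=41 B=25] avail[A=32 B=18] open={R3,R4}
Step 9: cancel R3 -> on_hand[A=41 B=25] avail[A=41 B=18] open={R4}
Step 10: commit R4 -> on_hand[A=41 B=18] avail[A=41 B=18] open={}
Step 11: reserve R6 B 5 -> on_hand[A=41 B=18] avail[A=41 B=13] open={R6}
Step 12: reserve R7 A 4 -> on_hand[A=41 B=18] avail[A=37 B=13] open={R6,R7}
Step 13: reserve R8 B 6 -> on_hand[A=41 B=18] avail[A=37 B=7] open={R6,R7,R8}
Step 14: reserve R9 B 3 -> on_hand[A=41 B=18] avail[A=37 B=4] open={R6,R7,R8,R9}
Step 15: reserve R10 B 3 -> on_hand[A=41 B=18] avail[A=37 B=1] open={R10,R6,R7,R8,R9}
Step 16: cancel R8 -> on_hand[A=41 B=18] avail[A=37 B=7] open={R10,R6,R7,R9}
Step 17: reserve R11 B 1 -> on_hand[A=41 B=18] avail[A=37 B=6] open={R10,R11,R6,R7,R9}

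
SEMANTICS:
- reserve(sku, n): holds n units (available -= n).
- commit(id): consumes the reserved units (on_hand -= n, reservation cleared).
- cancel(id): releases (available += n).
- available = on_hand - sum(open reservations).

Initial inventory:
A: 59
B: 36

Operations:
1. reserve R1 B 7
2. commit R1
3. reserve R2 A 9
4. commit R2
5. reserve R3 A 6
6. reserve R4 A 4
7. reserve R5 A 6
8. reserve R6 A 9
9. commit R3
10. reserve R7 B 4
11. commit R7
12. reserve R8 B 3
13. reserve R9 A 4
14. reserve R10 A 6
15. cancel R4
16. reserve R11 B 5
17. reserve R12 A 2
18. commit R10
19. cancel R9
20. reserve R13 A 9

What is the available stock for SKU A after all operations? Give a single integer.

Answer: 12

Derivation:
Step 1: reserve R1 B 7 -> on_hand[A=59 B=36] avail[A=59 B=29] open={R1}
Step 2: commit R1 -> on_hand[A=59 B=29] avail[A=59 B=29] open={}
Step 3: reserve R2 A 9 -> on_hand[A=59 B=29] avail[A=50 B=29] open={R2}
Step 4: commit R2 -> on_hand[A=50 B=29] avail[A=50 B=29] open={}
Step 5: reserve R3 A 6 -> on_hand[A=50 B=29] avail[A=44 B=29] open={R3}
Step 6: reserve R4 A 4 -> on_hand[A=50 B=29] avail[A=40 B=29] open={R3,R4}
Step 7: reserve R5 A 6 -> on_hand[A=50 B=29] avail[A=34 B=29] open={R3,R4,R5}
Step 8: reserve R6 A 9 -> on_hand[A=50 B=29] avail[A=25 B=29] open={R3,R4,R5,R6}
Step 9: commit R3 -> on_hand[A=44 B=29] avail[A=25 B=29] open={R4,R5,R6}
Step 10: reserve R7 B 4 -> on_hand[A=44 B=29] avail[A=25 B=25] open={R4,R5,R6,R7}
Step 11: commit R7 -> on_hand[A=44 B=25] avail[A=25 B=25] open={R4,R5,R6}
Step 12: reserve R8 B 3 -> on_hand[A=44 B=25] avail[A=25 B=22] open={R4,R5,R6,R8}
Step 13: reserve R9 A 4 -> on_hand[A=44 B=25] avail[A=21 B=22] open={R4,R5,R6,R8,R9}
Step 14: reserve R10 A 6 -> on_hand[A=44 B=25] avail[A=15 B=22] open={R10,R4,R5,R6,R8,R9}
Step 15: cancel R4 -> on_hand[A=44 B=25] avail[A=19 B=22] open={R10,R5,R6,R8,R9}
Step 16: reserve R11 B 5 -> on_hand[A=44 B=25] avail[A=19 B=17] open={R10,R11,R5,R6,R8,R9}
Step 17: reserve R12 A 2 -> on_hand[A=44 B=25] avail[A=17 B=17] open={R10,R11,R12,R5,R6,R8,R9}
Step 18: commit R10 -> on_hand[A=38 B=25] avail[A=17 B=17] open={R11,R12,R5,R6,R8,R9}
Step 19: cancel R9 -> on_hand[A=38 B=25] avail[A=21 B=17] open={R11,R12,R5,R6,R8}
Step 20: reserve R13 A 9 -> on_hand[A=38 B=25] avail[A=12 B=17] open={R11,R12,R13,R5,R6,R8}
Final available[A] = 12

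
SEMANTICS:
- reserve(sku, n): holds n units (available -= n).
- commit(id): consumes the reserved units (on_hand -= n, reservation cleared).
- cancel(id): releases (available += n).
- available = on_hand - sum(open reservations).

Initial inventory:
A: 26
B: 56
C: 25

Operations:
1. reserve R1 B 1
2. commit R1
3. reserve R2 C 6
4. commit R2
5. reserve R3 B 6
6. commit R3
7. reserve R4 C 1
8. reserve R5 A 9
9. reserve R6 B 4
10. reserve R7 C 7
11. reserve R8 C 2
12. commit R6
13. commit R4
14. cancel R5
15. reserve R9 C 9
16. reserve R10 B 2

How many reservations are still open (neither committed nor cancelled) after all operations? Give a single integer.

Answer: 4

Derivation:
Step 1: reserve R1 B 1 -> on_hand[A=26 B=56 C=25] avail[A=26 B=55 C=25] open={R1}
Step 2: commit R1 -> on_hand[A=26 B=55 C=25] avail[A=26 B=55 C=25] open={}
Step 3: reserve R2 C 6 -> on_hand[A=26 B=55 C=25] avail[A=26 B=55 C=19] open={R2}
Step 4: commit R2 -> on_hand[A=26 B=55 C=19] avail[A=26 B=55 C=19] open={}
Step 5: reserve R3 B 6 -> on_hand[A=26 B=55 C=19] avail[A=26 B=49 C=19] open={R3}
Step 6: commit R3 -> on_hand[A=26 B=49 C=19] avail[A=26 B=49 C=19] open={}
Step 7: reserve R4 C 1 -> on_hand[A=26 B=49 C=19] avail[A=26 B=49 C=18] open={R4}
Step 8: reserve R5 A 9 -> on_hand[A=26 B=49 C=19] avail[A=17 B=49 C=18] open={R4,R5}
Step 9: reserve R6 B 4 -> on_hand[A=26 B=49 C=19] avail[A=17 B=45 C=18] open={R4,R5,R6}
Step 10: reserve R7 C 7 -> on_hand[A=26 B=49 C=19] avail[A=17 B=45 C=11] open={R4,R5,R6,R7}
Step 11: reserve R8 C 2 -> on_hand[A=26 B=49 C=19] avail[A=17 B=45 C=9] open={R4,R5,R6,R7,R8}
Step 12: commit R6 -> on_hand[A=26 B=45 C=19] avail[A=17 B=45 C=9] open={R4,R5,R7,R8}
Step 13: commit R4 -> on_hand[A=26 B=45 C=18] avail[A=17 B=45 C=9] open={R5,R7,R8}
Step 14: cancel R5 -> on_hand[A=26 B=45 C=18] avail[A=26 B=45 C=9] open={R7,R8}
Step 15: reserve R9 C 9 -> on_hand[A=26 B=45 C=18] avail[A=26 B=45 C=0] open={R7,R8,R9}
Step 16: reserve R10 B 2 -> on_hand[A=26 B=45 C=18] avail[A=26 B=43 C=0] open={R10,R7,R8,R9}
Open reservations: ['R10', 'R7', 'R8', 'R9'] -> 4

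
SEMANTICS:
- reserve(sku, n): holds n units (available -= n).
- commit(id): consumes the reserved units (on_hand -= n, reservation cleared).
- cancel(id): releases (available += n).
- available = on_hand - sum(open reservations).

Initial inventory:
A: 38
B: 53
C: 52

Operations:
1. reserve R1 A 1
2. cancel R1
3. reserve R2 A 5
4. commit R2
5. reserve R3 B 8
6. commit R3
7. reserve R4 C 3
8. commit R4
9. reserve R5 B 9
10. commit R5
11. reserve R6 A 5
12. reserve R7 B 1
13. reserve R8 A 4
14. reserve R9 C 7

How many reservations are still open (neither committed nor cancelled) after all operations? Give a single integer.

Answer: 4

Derivation:
Step 1: reserve R1 A 1 -> on_hand[A=38 B=53 C=52] avail[A=37 B=53 C=52] open={R1}
Step 2: cancel R1 -> on_hand[A=38 B=53 C=52] avail[A=38 B=53 C=52] open={}
Step 3: reserve R2 A 5 -> on_hand[A=38 B=53 C=52] avail[A=33 B=53 C=52] open={R2}
Step 4: commit R2 -> on_hand[A=33 B=53 C=52] avail[A=33 B=53 C=52] open={}
Step 5: reserve R3 B 8 -> on_hand[A=33 B=53 C=52] avail[A=33 B=45 C=52] open={R3}
Step 6: commit R3 -> on_hand[A=33 B=45 C=52] avail[A=33 B=45 C=52] open={}
Step 7: reserve R4 C 3 -> on_hand[A=33 B=45 C=52] avail[A=33 B=45 C=49] open={R4}
Step 8: commit R4 -> on_hand[A=33 B=45 C=49] avail[A=33 B=45 C=49] open={}
Step 9: reserve R5 B 9 -> on_hand[A=33 B=45 C=49] avail[A=33 B=36 C=49] open={R5}
Step 10: commit R5 -> on_hand[A=33 B=36 C=49] avail[A=33 B=36 C=49] open={}
Step 11: reserve R6 A 5 -> on_hand[A=33 B=36 C=49] avail[A=28 B=36 C=49] open={R6}
Step 12: reserve R7 B 1 -> on_hand[A=33 B=36 C=49] avail[A=28 B=35 C=49] open={R6,R7}
Step 13: reserve R8 A 4 -> on_hand[A=33 B=36 C=49] avail[A=24 B=35 C=49] open={R6,R7,R8}
Step 14: reserve R9 C 7 -> on_hand[A=33 B=36 C=49] avail[A=24 B=35 C=42] open={R6,R7,R8,R9}
Open reservations: ['R6', 'R7', 'R8', 'R9'] -> 4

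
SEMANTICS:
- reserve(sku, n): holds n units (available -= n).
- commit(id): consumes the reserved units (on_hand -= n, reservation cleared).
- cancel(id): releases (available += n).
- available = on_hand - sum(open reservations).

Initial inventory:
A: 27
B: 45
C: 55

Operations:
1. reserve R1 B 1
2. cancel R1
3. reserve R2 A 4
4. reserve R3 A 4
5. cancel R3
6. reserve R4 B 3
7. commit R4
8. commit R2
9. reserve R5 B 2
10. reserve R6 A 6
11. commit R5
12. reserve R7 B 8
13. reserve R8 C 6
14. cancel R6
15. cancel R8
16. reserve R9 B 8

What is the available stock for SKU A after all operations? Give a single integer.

Answer: 23

Derivation:
Step 1: reserve R1 B 1 -> on_hand[A=27 B=45 C=55] avail[A=27 B=44 C=55] open={R1}
Step 2: cancel R1 -> on_hand[A=27 B=45 C=55] avail[A=27 B=45 C=55] open={}
Step 3: reserve R2 A 4 -> on_hand[A=27 B=45 C=55] avail[A=23 B=45 C=55] open={R2}
Step 4: reserve R3 A 4 -> on_hand[A=27 B=45 C=55] avail[A=19 B=45 C=55] open={R2,R3}
Step 5: cancel R3 -> on_hand[A=27 B=45 C=55] avail[A=23 B=45 C=55] open={R2}
Step 6: reserve R4 B 3 -> on_hand[A=27 B=45 C=55] avail[A=23 B=42 C=55] open={R2,R4}
Step 7: commit R4 -> on_hand[A=27 B=42 C=55] avail[A=23 B=42 C=55] open={R2}
Step 8: commit R2 -> on_hand[A=23 B=42 C=55] avail[A=23 B=42 C=55] open={}
Step 9: reserve R5 B 2 -> on_hand[A=23 B=42 C=55] avail[A=23 B=40 C=55] open={R5}
Step 10: reserve R6 A 6 -> on_hand[A=23 B=42 C=55] avail[A=17 B=40 C=55] open={R5,R6}
Step 11: commit R5 -> on_hand[A=23 B=40 C=55] avail[A=17 B=40 C=55] open={R6}
Step 12: reserve R7 B 8 -> on_hand[A=23 B=40 C=55] avail[A=17 B=32 C=55] open={R6,R7}
Step 13: reserve R8 C 6 -> on_hand[A=23 B=40 C=55] avail[A=17 B=32 C=49] open={R6,R7,R8}
Step 14: cancel R6 -> on_hand[A=23 B=40 C=55] avail[A=23 B=32 C=49] open={R7,R8}
Step 15: cancel R8 -> on_hand[A=23 B=40 C=55] avail[A=23 B=32 C=55] open={R7}
Step 16: reserve R9 B 8 -> on_hand[A=23 B=40 C=55] avail[A=23 B=24 C=55] open={R7,R9}
Final available[A] = 23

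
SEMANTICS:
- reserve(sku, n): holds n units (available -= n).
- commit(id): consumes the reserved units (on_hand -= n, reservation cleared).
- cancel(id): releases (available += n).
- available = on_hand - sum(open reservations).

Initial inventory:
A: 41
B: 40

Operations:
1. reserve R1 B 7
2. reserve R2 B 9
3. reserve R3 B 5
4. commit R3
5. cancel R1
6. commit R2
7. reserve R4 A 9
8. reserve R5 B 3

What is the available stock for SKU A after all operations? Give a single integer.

Step 1: reserve R1 B 7 -> on_hand[A=41 B=40] avail[A=41 B=33] open={R1}
Step 2: reserve R2 B 9 -> on_hand[A=41 B=40] avail[A=41 B=24] open={R1,R2}
Step 3: reserve R3 B 5 -> on_hand[A=41 B=40] avail[A=41 B=19] open={R1,R2,R3}
Step 4: commit R3 -> on_hand[A=41 B=35] avail[A=41 B=19] open={R1,R2}
Step 5: cancel R1 -> on_hand[A=41 B=35] avail[A=41 B=26] open={R2}
Step 6: commit R2 -> on_hand[A=41 B=26] avail[A=41 B=26] open={}
Step 7: reserve R4 A 9 -> on_hand[A=41 B=26] avail[A=32 B=26] open={R4}
Step 8: reserve R5 B 3 -> on_hand[A=41 B=26] avail[A=32 B=23] open={R4,R5}
Final available[A] = 32

Answer: 32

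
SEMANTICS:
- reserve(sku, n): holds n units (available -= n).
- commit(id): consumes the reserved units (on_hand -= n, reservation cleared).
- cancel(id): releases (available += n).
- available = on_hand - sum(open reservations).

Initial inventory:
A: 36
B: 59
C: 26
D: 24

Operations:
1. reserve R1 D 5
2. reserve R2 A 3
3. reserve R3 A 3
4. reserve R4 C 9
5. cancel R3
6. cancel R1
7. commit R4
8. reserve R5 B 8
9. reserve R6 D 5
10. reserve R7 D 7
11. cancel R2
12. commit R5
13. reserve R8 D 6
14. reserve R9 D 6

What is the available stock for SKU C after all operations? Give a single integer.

Step 1: reserve R1 D 5 -> on_hand[A=36 B=59 C=26 D=24] avail[A=36 B=59 C=26 D=19] open={R1}
Step 2: reserve R2 A 3 -> on_hand[A=36 B=59 C=26 D=24] avail[A=33 B=59 C=26 D=19] open={R1,R2}
Step 3: reserve R3 A 3 -> on_hand[A=36 B=59 C=26 D=24] avail[A=30 B=59 C=26 D=19] open={R1,R2,R3}
Step 4: reserve R4 C 9 -> on_hand[A=36 B=59 C=26 D=24] avail[A=30 B=59 C=17 D=19] open={R1,R2,R3,R4}
Step 5: cancel R3 -> on_hand[A=36 B=59 C=26 D=24] avail[A=33 B=59 C=17 D=19] open={R1,R2,R4}
Step 6: cancel R1 -> on_hand[A=36 B=59 C=26 D=24] avail[A=33 B=59 C=17 D=24] open={R2,R4}
Step 7: commit R4 -> on_hand[A=36 B=59 C=17 D=24] avail[A=33 B=59 C=17 D=24] open={R2}
Step 8: reserve R5 B 8 -> on_hand[A=36 B=59 C=17 D=24] avail[A=33 B=51 C=17 D=24] open={R2,R5}
Step 9: reserve R6 D 5 -> on_hand[A=36 B=59 C=17 D=24] avail[A=33 B=51 C=17 D=19] open={R2,R5,R6}
Step 10: reserve R7 D 7 -> on_hand[A=36 B=59 C=17 D=24] avail[A=33 B=51 C=17 D=12] open={R2,R5,R6,R7}
Step 11: cancel R2 -> on_hand[A=36 B=59 C=17 D=24] avail[A=36 B=51 C=17 D=12] open={R5,R6,R7}
Step 12: commit R5 -> on_hand[A=36 B=51 C=17 D=24] avail[A=36 B=51 C=17 D=12] open={R6,R7}
Step 13: reserve R8 D 6 -> on_hand[A=36 B=51 C=17 D=24] avail[A=36 B=51 C=17 D=6] open={R6,R7,R8}
Step 14: reserve R9 D 6 -> on_hand[A=36 B=51 C=17 D=24] avail[A=36 B=51 C=17 D=0] open={R6,R7,R8,R9}
Final available[C] = 17

Answer: 17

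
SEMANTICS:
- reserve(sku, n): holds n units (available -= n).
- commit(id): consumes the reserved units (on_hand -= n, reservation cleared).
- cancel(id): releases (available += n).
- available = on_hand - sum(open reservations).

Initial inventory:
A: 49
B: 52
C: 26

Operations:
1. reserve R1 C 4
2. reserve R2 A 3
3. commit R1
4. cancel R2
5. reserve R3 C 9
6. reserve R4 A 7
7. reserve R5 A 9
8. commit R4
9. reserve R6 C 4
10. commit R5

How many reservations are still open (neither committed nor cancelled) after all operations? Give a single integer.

Step 1: reserve R1 C 4 -> on_hand[A=49 B=52 C=26] avail[A=49 B=52 C=22] open={R1}
Step 2: reserve R2 A 3 -> on_hand[A=49 B=52 C=26] avail[A=46 B=52 C=22] open={R1,R2}
Step 3: commit R1 -> on_hand[A=49 B=52 C=22] avail[A=46 B=52 C=22] open={R2}
Step 4: cancel R2 -> on_hand[A=49 B=52 C=22] avail[A=49 B=52 C=22] open={}
Step 5: reserve R3 C 9 -> on_hand[A=49 B=52 C=22] avail[A=49 B=52 C=13] open={R3}
Step 6: reserve R4 A 7 -> on_hand[A=49 B=52 C=22] avail[A=42 B=52 C=13] open={R3,R4}
Step 7: reserve R5 A 9 -> on_hand[A=49 B=52 C=22] avail[A=33 B=52 C=13] open={R3,R4,R5}
Step 8: commit R4 -> on_hand[A=42 B=52 C=22] avail[A=33 B=52 C=13] open={R3,R5}
Step 9: reserve R6 C 4 -> on_hand[A=42 B=52 C=22] avail[A=33 B=52 C=9] open={R3,R5,R6}
Step 10: commit R5 -> on_hand[A=33 B=52 C=22] avail[A=33 B=52 C=9] open={R3,R6}
Open reservations: ['R3', 'R6'] -> 2

Answer: 2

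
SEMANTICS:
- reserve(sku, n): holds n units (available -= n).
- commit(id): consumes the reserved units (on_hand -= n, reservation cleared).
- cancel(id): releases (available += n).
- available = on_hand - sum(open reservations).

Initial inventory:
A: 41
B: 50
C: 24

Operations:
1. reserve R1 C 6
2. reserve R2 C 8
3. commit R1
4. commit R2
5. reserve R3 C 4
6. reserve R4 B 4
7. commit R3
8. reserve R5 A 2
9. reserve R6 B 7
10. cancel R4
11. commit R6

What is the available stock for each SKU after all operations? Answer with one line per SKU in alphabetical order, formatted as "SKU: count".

Step 1: reserve R1 C 6 -> on_hand[A=41 B=50 C=24] avail[A=41 B=50 C=18] open={R1}
Step 2: reserve R2 C 8 -> on_hand[A=41 B=50 C=24] avail[A=41 B=50 C=10] open={R1,R2}
Step 3: commit R1 -> on_hand[A=41 B=50 C=18] avail[A=41 B=50 C=10] open={R2}
Step 4: commit R2 -> on_hand[A=41 B=50 C=10] avail[A=41 B=50 C=10] open={}
Step 5: reserve R3 C 4 -> on_hand[A=41 B=50 C=10] avail[A=41 B=50 C=6] open={R3}
Step 6: reserve R4 B 4 -> on_hand[A=41 B=50 C=10] avail[A=41 B=46 C=6] open={R3,R4}
Step 7: commit R3 -> on_hand[A=41 B=50 C=6] avail[A=41 B=46 C=6] open={R4}
Step 8: reserve R5 A 2 -> on_hand[A=41 B=50 C=6] avail[A=39 B=46 C=6] open={R4,R5}
Step 9: reserve R6 B 7 -> on_hand[A=41 B=50 C=6] avail[A=39 B=39 C=6] open={R4,R5,R6}
Step 10: cancel R4 -> on_hand[A=41 B=50 C=6] avail[A=39 B=43 C=6] open={R5,R6}
Step 11: commit R6 -> on_hand[A=41 B=43 C=6] avail[A=39 B=43 C=6] open={R5}

Answer: A: 39
B: 43
C: 6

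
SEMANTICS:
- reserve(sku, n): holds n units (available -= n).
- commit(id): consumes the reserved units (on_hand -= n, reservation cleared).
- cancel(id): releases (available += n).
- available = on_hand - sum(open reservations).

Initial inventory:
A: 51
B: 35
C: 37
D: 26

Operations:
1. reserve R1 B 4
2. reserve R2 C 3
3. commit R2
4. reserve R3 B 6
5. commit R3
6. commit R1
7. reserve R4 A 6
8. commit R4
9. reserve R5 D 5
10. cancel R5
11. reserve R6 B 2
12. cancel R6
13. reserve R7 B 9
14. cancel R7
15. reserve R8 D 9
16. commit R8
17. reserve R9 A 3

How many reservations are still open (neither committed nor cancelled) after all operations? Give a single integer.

Step 1: reserve R1 B 4 -> on_hand[A=51 B=35 C=37 D=26] avail[A=51 B=31 C=37 D=26] open={R1}
Step 2: reserve R2 C 3 -> on_hand[A=51 B=35 C=37 D=26] avail[A=51 B=31 C=34 D=26] open={R1,R2}
Step 3: commit R2 -> on_hand[A=51 B=35 C=34 D=26] avail[A=51 B=31 C=34 D=26] open={R1}
Step 4: reserve R3 B 6 -> on_hand[A=51 B=35 C=34 D=26] avail[A=51 B=25 C=34 D=26] open={R1,R3}
Step 5: commit R3 -> on_hand[A=51 B=29 C=34 D=26] avail[A=51 B=25 C=34 D=26] open={R1}
Step 6: commit R1 -> on_hand[A=51 B=25 C=34 D=26] avail[A=51 B=25 C=34 D=26] open={}
Step 7: reserve R4 A 6 -> on_hand[A=51 B=25 C=34 D=26] avail[A=45 B=25 C=34 D=26] open={R4}
Step 8: commit R4 -> on_hand[A=45 B=25 C=34 D=26] avail[A=45 B=25 C=34 D=26] open={}
Step 9: reserve R5 D 5 -> on_hand[A=45 B=25 C=34 D=26] avail[A=45 B=25 C=34 D=21] open={R5}
Step 10: cancel R5 -> on_hand[A=45 B=25 C=34 D=26] avail[A=45 B=25 C=34 D=26] open={}
Step 11: reserve R6 B 2 -> on_hand[A=45 B=25 C=34 D=26] avail[A=45 B=23 C=34 D=26] open={R6}
Step 12: cancel R6 -> on_hand[A=45 B=25 C=34 D=26] avail[A=45 B=25 C=34 D=26] open={}
Step 13: reserve R7 B 9 -> on_hand[A=45 B=25 C=34 D=26] avail[A=45 B=16 C=34 D=26] open={R7}
Step 14: cancel R7 -> on_hand[A=45 B=25 C=34 D=26] avail[A=45 B=25 C=34 D=26] open={}
Step 15: reserve R8 D 9 -> on_hand[A=45 B=25 C=34 D=26] avail[A=45 B=25 C=34 D=17] open={R8}
Step 16: commit R8 -> on_hand[A=45 B=25 C=34 D=17] avail[A=45 B=25 C=34 D=17] open={}
Step 17: reserve R9 A 3 -> on_hand[A=45 B=25 C=34 D=17] avail[A=42 B=25 C=34 D=17] open={R9}
Open reservations: ['R9'] -> 1

Answer: 1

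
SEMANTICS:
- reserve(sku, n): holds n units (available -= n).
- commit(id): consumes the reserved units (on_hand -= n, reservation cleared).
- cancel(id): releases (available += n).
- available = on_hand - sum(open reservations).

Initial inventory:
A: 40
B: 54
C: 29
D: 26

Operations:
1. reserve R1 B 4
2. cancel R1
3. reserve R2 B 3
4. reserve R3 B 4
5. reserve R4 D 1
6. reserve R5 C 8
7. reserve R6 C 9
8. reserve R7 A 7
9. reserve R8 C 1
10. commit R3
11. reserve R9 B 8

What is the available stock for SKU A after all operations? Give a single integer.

Answer: 33

Derivation:
Step 1: reserve R1 B 4 -> on_hand[A=40 B=54 C=29 D=26] avail[A=40 B=50 C=29 D=26] open={R1}
Step 2: cancel R1 -> on_hand[A=40 B=54 C=29 D=26] avail[A=40 B=54 C=29 D=26] open={}
Step 3: reserve R2 B 3 -> on_hand[A=40 B=54 C=29 D=26] avail[A=40 B=51 C=29 D=26] open={R2}
Step 4: reserve R3 B 4 -> on_hand[A=40 B=54 C=29 D=26] avail[A=40 B=47 C=29 D=26] open={R2,R3}
Step 5: reserve R4 D 1 -> on_hand[A=40 B=54 C=29 D=26] avail[A=40 B=47 C=29 D=25] open={R2,R3,R4}
Step 6: reserve R5 C 8 -> on_hand[A=40 B=54 C=29 D=26] avail[A=40 B=47 C=21 D=25] open={R2,R3,R4,R5}
Step 7: reserve R6 C 9 -> on_hand[A=40 B=54 C=29 D=26] avail[A=40 B=47 C=12 D=25] open={R2,R3,R4,R5,R6}
Step 8: reserve R7 A 7 -> on_hand[A=40 B=54 C=29 D=26] avail[A=33 B=47 C=12 D=25] open={R2,R3,R4,R5,R6,R7}
Step 9: reserve R8 C 1 -> on_hand[A=40 B=54 C=29 D=26] avail[A=33 B=47 C=11 D=25] open={R2,R3,R4,R5,R6,R7,R8}
Step 10: commit R3 -> on_hand[A=40 B=50 C=29 D=26] avail[A=33 B=47 C=11 D=25] open={R2,R4,R5,R6,R7,R8}
Step 11: reserve R9 B 8 -> on_hand[A=40 B=50 C=29 D=26] avail[A=33 B=39 C=11 D=25] open={R2,R4,R5,R6,R7,R8,R9}
Final available[A] = 33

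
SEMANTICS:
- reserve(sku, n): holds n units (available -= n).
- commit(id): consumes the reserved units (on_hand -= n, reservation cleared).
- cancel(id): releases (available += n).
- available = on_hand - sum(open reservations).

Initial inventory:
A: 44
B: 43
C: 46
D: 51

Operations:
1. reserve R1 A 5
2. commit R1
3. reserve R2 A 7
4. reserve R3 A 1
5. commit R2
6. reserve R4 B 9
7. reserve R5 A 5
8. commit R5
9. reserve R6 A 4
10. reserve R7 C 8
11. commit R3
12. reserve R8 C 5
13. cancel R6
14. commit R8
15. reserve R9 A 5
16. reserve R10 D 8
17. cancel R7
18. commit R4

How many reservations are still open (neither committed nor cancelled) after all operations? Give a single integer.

Answer: 2

Derivation:
Step 1: reserve R1 A 5 -> on_hand[A=44 B=43 C=46 D=51] avail[A=39 B=43 C=46 D=51] open={R1}
Step 2: commit R1 -> on_hand[A=39 B=43 C=46 D=51] avail[A=39 B=43 C=46 D=51] open={}
Step 3: reserve R2 A 7 -> on_hand[A=39 B=43 C=46 D=51] avail[A=32 B=43 C=46 D=51] open={R2}
Step 4: reserve R3 A 1 -> on_hand[A=39 B=43 C=46 D=51] avail[A=31 B=43 C=46 D=51] open={R2,R3}
Step 5: commit R2 -> on_hand[A=32 B=43 C=46 D=51] avail[A=31 B=43 C=46 D=51] open={R3}
Step 6: reserve R4 B 9 -> on_hand[A=32 B=43 C=46 D=51] avail[A=31 B=34 C=46 D=51] open={R3,R4}
Step 7: reserve R5 A 5 -> on_hand[A=32 B=43 C=46 D=51] avail[A=26 B=34 C=46 D=51] open={R3,R4,R5}
Step 8: commit R5 -> on_hand[A=27 B=43 C=46 D=51] avail[A=26 B=34 C=46 D=51] open={R3,R4}
Step 9: reserve R6 A 4 -> on_hand[A=27 B=43 C=46 D=51] avail[A=22 B=34 C=46 D=51] open={R3,R4,R6}
Step 10: reserve R7 C 8 -> on_hand[A=27 B=43 C=46 D=51] avail[A=22 B=34 C=38 D=51] open={R3,R4,R6,R7}
Step 11: commit R3 -> on_hand[A=26 B=43 C=46 D=51] avail[A=22 B=34 C=38 D=51] open={R4,R6,R7}
Step 12: reserve R8 C 5 -> on_hand[A=26 B=43 C=46 D=51] avail[A=22 B=34 C=33 D=51] open={R4,R6,R7,R8}
Step 13: cancel R6 -> on_hand[A=26 B=43 C=46 D=51] avail[A=26 B=34 C=33 D=51] open={R4,R7,R8}
Step 14: commit R8 -> on_hand[A=26 B=43 C=41 D=51] avail[A=26 B=34 C=33 D=51] open={R4,R7}
Step 15: reserve R9 A 5 -> on_hand[A=26 B=43 C=41 D=51] avail[A=21 B=34 C=33 D=51] open={R4,R7,R9}
Step 16: reserve R10 D 8 -> on_hand[A=26 B=43 C=41 D=51] avail[A=21 B=34 C=33 D=43] open={R10,R4,R7,R9}
Step 17: cancel R7 -> on_hand[A=26 B=43 C=41 D=51] avail[A=21 B=34 C=41 D=43] open={R10,R4,R9}
Step 18: commit R4 -> on_hand[A=26 B=34 C=41 D=51] avail[A=21 B=34 C=41 D=43] open={R10,R9}
Open reservations: ['R10', 'R9'] -> 2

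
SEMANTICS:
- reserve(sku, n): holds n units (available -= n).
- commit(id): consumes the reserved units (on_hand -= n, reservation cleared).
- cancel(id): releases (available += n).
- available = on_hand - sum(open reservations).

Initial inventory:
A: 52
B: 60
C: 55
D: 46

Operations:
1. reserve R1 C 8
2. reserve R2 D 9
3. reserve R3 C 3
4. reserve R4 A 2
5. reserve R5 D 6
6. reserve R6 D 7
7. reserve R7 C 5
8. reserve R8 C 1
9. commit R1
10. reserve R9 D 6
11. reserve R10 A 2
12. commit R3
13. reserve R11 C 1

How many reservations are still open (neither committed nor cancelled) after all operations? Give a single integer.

Step 1: reserve R1 C 8 -> on_hand[A=52 B=60 C=55 D=46] avail[A=52 B=60 C=47 D=46] open={R1}
Step 2: reserve R2 D 9 -> on_hand[A=52 B=60 C=55 D=46] avail[A=52 B=60 C=47 D=37] open={R1,R2}
Step 3: reserve R3 C 3 -> on_hand[A=52 B=60 C=55 D=46] avail[A=52 B=60 C=44 D=37] open={R1,R2,R3}
Step 4: reserve R4 A 2 -> on_hand[A=52 B=60 C=55 D=46] avail[A=50 B=60 C=44 D=37] open={R1,R2,R3,R4}
Step 5: reserve R5 D 6 -> on_hand[A=52 B=60 C=55 D=46] avail[A=50 B=60 C=44 D=31] open={R1,R2,R3,R4,R5}
Step 6: reserve R6 D 7 -> on_hand[A=52 B=60 C=55 D=46] avail[A=50 B=60 C=44 D=24] open={R1,R2,R3,R4,R5,R6}
Step 7: reserve R7 C 5 -> on_hand[A=52 B=60 C=55 D=46] avail[A=50 B=60 C=39 D=24] open={R1,R2,R3,R4,R5,R6,R7}
Step 8: reserve R8 C 1 -> on_hand[A=52 B=60 C=55 D=46] avail[A=50 B=60 C=38 D=24] open={R1,R2,R3,R4,R5,R6,R7,R8}
Step 9: commit R1 -> on_hand[A=52 B=60 C=47 D=46] avail[A=50 B=60 C=38 D=24] open={R2,R3,R4,R5,R6,R7,R8}
Step 10: reserve R9 D 6 -> on_hand[A=52 B=60 C=47 D=46] avail[A=50 B=60 C=38 D=18] open={R2,R3,R4,R5,R6,R7,R8,R9}
Step 11: reserve R10 A 2 -> on_hand[A=52 B=60 C=47 D=46] avail[A=48 B=60 C=38 D=18] open={R10,R2,R3,R4,R5,R6,R7,R8,R9}
Step 12: commit R3 -> on_hand[A=52 B=60 C=44 D=46] avail[A=48 B=60 C=38 D=18] open={R10,R2,R4,R5,R6,R7,R8,R9}
Step 13: reserve R11 C 1 -> on_hand[A=52 B=60 C=44 D=46] avail[A=48 B=60 C=37 D=18] open={R10,R11,R2,R4,R5,R6,R7,R8,R9}
Open reservations: ['R10', 'R11', 'R2', 'R4', 'R5', 'R6', 'R7', 'R8', 'R9'] -> 9

Answer: 9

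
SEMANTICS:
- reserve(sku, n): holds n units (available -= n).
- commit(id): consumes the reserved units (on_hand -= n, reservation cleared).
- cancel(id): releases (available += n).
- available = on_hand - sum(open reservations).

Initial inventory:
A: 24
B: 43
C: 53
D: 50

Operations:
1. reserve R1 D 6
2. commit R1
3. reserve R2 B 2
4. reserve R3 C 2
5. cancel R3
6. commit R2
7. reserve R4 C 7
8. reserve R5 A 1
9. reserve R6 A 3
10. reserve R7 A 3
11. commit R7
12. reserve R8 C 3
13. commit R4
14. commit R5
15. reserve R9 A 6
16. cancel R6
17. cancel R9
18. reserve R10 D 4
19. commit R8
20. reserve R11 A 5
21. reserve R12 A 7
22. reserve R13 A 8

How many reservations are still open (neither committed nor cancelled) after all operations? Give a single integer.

Step 1: reserve R1 D 6 -> on_hand[A=24 B=43 C=53 D=50] avail[A=24 B=43 C=53 D=44] open={R1}
Step 2: commit R1 -> on_hand[A=24 B=43 C=53 D=44] avail[A=24 B=43 C=53 D=44] open={}
Step 3: reserve R2 B 2 -> on_hand[A=24 B=43 C=53 D=44] avail[A=24 B=41 C=53 D=44] open={R2}
Step 4: reserve R3 C 2 -> on_hand[A=24 B=43 C=53 D=44] avail[A=24 B=41 C=51 D=44] open={R2,R3}
Step 5: cancel R3 -> on_hand[A=24 B=43 C=53 D=44] avail[A=24 B=41 C=53 D=44] open={R2}
Step 6: commit R2 -> on_hand[A=24 B=41 C=53 D=44] avail[A=24 B=41 C=53 D=44] open={}
Step 7: reserve R4 C 7 -> on_hand[A=24 B=41 C=53 D=44] avail[A=24 B=41 C=46 D=44] open={R4}
Step 8: reserve R5 A 1 -> on_hand[A=24 B=41 C=53 D=44] avail[A=23 B=41 C=46 D=44] open={R4,R5}
Step 9: reserve R6 A 3 -> on_hand[A=24 B=41 C=53 D=44] avail[A=20 B=41 C=46 D=44] open={R4,R5,R6}
Step 10: reserve R7 A 3 -> on_hand[A=24 B=41 C=53 D=44] avail[A=17 B=41 C=46 D=44] open={R4,R5,R6,R7}
Step 11: commit R7 -> on_hand[A=21 B=41 C=53 D=44] avail[A=17 B=41 C=46 D=44] open={R4,R5,R6}
Step 12: reserve R8 C 3 -> on_hand[A=21 B=41 C=53 D=44] avail[A=17 B=41 C=43 D=44] open={R4,R5,R6,R8}
Step 13: commit R4 -> on_hand[A=21 B=41 C=46 D=44] avail[A=17 B=41 C=43 D=44] open={R5,R6,R8}
Step 14: commit R5 -> on_hand[A=20 B=41 C=46 D=44] avail[A=17 B=41 C=43 D=44] open={R6,R8}
Step 15: reserve R9 A 6 -> on_hand[A=20 B=41 C=46 D=44] avail[A=11 B=41 C=43 D=44] open={R6,R8,R9}
Step 16: cancel R6 -> on_hand[A=20 B=41 C=46 D=44] avail[A=14 B=41 C=43 D=44] open={R8,R9}
Step 17: cancel R9 -> on_hand[A=20 B=41 C=46 D=44] avail[A=20 B=41 C=43 D=44] open={R8}
Step 18: reserve R10 D 4 -> on_hand[A=20 B=41 C=46 D=44] avail[A=20 B=41 C=43 D=40] open={R10,R8}
Step 19: commit R8 -> on_hand[A=20 B=41 C=43 D=44] avail[A=20 B=41 C=43 D=40] open={R10}
Step 20: reserve R11 A 5 -> on_hand[A=20 B=41 C=43 D=44] avail[A=15 B=41 C=43 D=40] open={R10,R11}
Step 21: reserve R12 A 7 -> on_hand[A=20 B=41 C=43 D=44] avail[A=8 B=41 C=43 D=40] open={R10,R11,R12}
Step 22: reserve R13 A 8 -> on_hand[A=20 B=41 C=43 D=44] avail[A=0 B=41 C=43 D=40] open={R10,R11,R12,R13}
Open reservations: ['R10', 'R11', 'R12', 'R13'] -> 4

Answer: 4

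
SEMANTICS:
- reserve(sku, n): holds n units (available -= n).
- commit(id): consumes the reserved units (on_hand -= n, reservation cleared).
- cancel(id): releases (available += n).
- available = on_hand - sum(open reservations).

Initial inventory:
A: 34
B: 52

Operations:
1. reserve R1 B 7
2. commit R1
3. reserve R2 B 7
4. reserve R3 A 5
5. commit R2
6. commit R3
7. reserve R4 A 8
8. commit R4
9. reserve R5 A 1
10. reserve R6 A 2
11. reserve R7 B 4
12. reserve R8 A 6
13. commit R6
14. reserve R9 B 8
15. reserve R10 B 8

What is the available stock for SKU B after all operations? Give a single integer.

Step 1: reserve R1 B 7 -> on_hand[A=34 B=52] avail[A=34 B=45] open={R1}
Step 2: commit R1 -> on_hand[A=34 B=45] avail[A=34 B=45] open={}
Step 3: reserve R2 B 7 -> on_hand[A=34 B=45] avail[A=34 B=38] open={R2}
Step 4: reserve R3 A 5 -> on_hand[A=34 B=45] avail[A=29 B=38] open={R2,R3}
Step 5: commit R2 -> on_hand[A=34 B=38] avail[A=29 B=38] open={R3}
Step 6: commit R3 -> on_hand[A=29 B=38] avail[A=29 B=38] open={}
Step 7: reserve R4 A 8 -> on_hand[A=29 B=38] avail[A=21 B=38] open={R4}
Step 8: commit R4 -> on_hand[A=21 B=38] avail[A=21 B=38] open={}
Step 9: reserve R5 A 1 -> on_hand[A=21 B=38] avail[A=20 B=38] open={R5}
Step 10: reserve R6 A 2 -> on_hand[A=21 B=38] avail[A=18 B=38] open={R5,R6}
Step 11: reserve R7 B 4 -> on_hand[A=21 B=38] avail[A=18 B=34] open={R5,R6,R7}
Step 12: reserve R8 A 6 -> on_hand[A=21 B=38] avail[A=12 B=34] open={R5,R6,R7,R8}
Step 13: commit R6 -> on_hand[A=19 B=38] avail[A=12 B=34] open={R5,R7,R8}
Step 14: reserve R9 B 8 -> on_hand[A=19 B=38] avail[A=12 B=26] open={R5,R7,R8,R9}
Step 15: reserve R10 B 8 -> on_hand[A=19 B=38] avail[A=12 B=18] open={R10,R5,R7,R8,R9}
Final available[B] = 18

Answer: 18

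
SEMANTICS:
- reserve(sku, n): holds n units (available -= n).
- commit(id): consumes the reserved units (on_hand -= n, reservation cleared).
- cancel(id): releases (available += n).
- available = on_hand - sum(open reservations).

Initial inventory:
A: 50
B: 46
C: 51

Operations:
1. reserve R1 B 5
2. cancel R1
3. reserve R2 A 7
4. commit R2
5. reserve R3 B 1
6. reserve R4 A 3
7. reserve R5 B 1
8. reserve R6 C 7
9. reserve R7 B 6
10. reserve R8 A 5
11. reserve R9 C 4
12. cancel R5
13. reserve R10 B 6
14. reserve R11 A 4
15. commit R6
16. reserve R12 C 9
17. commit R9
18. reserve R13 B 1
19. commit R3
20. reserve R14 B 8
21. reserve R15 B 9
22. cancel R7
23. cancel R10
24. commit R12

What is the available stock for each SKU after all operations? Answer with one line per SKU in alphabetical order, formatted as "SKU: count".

Step 1: reserve R1 B 5 -> on_hand[A=50 B=46 C=51] avail[A=50 B=41 C=51] open={R1}
Step 2: cancel R1 -> on_hand[A=50 B=46 C=51] avail[A=50 B=46 C=51] open={}
Step 3: reserve R2 A 7 -> on_hand[A=50 B=46 C=51] avail[A=43 B=46 C=51] open={R2}
Step 4: commit R2 -> on_hand[A=43 B=46 C=51] avail[A=43 B=46 C=51] open={}
Step 5: reserve R3 B 1 -> on_hand[A=43 B=46 C=51] avail[A=43 B=45 C=51] open={R3}
Step 6: reserve R4 A 3 -> on_hand[A=43 B=46 C=51] avail[A=40 B=45 C=51] open={R3,R4}
Step 7: reserve R5 B 1 -> on_hand[A=43 B=46 C=51] avail[A=40 B=44 C=51] open={R3,R4,R5}
Step 8: reserve R6 C 7 -> on_hand[A=43 B=46 C=51] avail[A=40 B=44 C=44] open={R3,R4,R5,R6}
Step 9: reserve R7 B 6 -> on_hand[A=43 B=46 C=51] avail[A=40 B=38 C=44] open={R3,R4,R5,R6,R7}
Step 10: reserve R8 A 5 -> on_hand[A=43 B=46 C=51] avail[A=35 B=38 C=44] open={R3,R4,R5,R6,R7,R8}
Step 11: reserve R9 C 4 -> on_hand[A=43 B=46 C=51] avail[A=35 B=38 C=40] open={R3,R4,R5,R6,R7,R8,R9}
Step 12: cancel R5 -> on_hand[A=43 B=46 C=51] avail[A=35 B=39 C=40] open={R3,R4,R6,R7,R8,R9}
Step 13: reserve R10 B 6 -> on_hand[A=43 B=46 C=51] avail[A=35 B=33 C=40] open={R10,R3,R4,R6,R7,R8,R9}
Step 14: reserve R11 A 4 -> on_hand[A=43 B=46 C=51] avail[A=31 B=33 C=40] open={R10,R11,R3,R4,R6,R7,R8,R9}
Step 15: commit R6 -> on_hand[A=43 B=46 C=44] avail[A=31 B=33 C=40] open={R10,R11,R3,R4,R7,R8,R9}
Step 16: reserve R12 C 9 -> on_hand[A=43 B=46 C=44] avail[A=31 B=33 C=31] open={R10,R11,R12,R3,R4,R7,R8,R9}
Step 17: commit R9 -> on_hand[A=43 B=46 C=40] avail[A=31 B=33 C=31] open={R10,R11,R12,R3,R4,R7,R8}
Step 18: reserve R13 B 1 -> on_hand[A=43 B=46 C=40] avail[A=31 B=32 C=31] open={R10,R11,R12,R13,R3,R4,R7,R8}
Step 19: commit R3 -> on_hand[A=43 B=45 C=40] avail[A=31 B=32 C=31] open={R10,R11,R12,R13,R4,R7,R8}
Step 20: reserve R14 B 8 -> on_hand[A=43 B=45 C=40] avail[A=31 B=24 C=31] open={R10,R11,R12,R13,R14,R4,R7,R8}
Step 21: reserve R15 B 9 -> on_hand[A=43 B=45 C=40] avail[A=31 B=15 C=31] open={R10,R11,R12,R13,R14,R15,R4,R7,R8}
Step 22: cancel R7 -> on_hand[A=43 B=45 C=40] avail[A=31 B=21 C=31] open={R10,R11,R12,R13,R14,R15,R4,R8}
Step 23: cancel R10 -> on_hand[A=43 B=45 C=40] avail[A=31 B=27 C=31] open={R11,R12,R13,R14,R15,R4,R8}
Step 24: commit R12 -> on_hand[A=43 B=45 C=31] avail[A=31 B=27 C=31] open={R11,R13,R14,R15,R4,R8}

Answer: A: 31
B: 27
C: 31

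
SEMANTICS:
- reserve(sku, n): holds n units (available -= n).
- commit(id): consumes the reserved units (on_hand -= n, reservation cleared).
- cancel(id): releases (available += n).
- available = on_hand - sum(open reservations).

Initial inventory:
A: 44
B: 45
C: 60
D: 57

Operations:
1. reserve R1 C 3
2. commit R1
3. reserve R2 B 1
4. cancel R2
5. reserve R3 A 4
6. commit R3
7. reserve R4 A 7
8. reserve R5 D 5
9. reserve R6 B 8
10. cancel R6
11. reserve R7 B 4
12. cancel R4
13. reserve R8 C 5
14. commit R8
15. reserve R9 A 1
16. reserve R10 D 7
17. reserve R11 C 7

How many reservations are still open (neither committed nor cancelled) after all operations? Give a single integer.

Answer: 5

Derivation:
Step 1: reserve R1 C 3 -> on_hand[A=44 B=45 C=60 D=57] avail[A=44 B=45 C=57 D=57] open={R1}
Step 2: commit R1 -> on_hand[A=44 B=45 C=57 D=57] avail[A=44 B=45 C=57 D=57] open={}
Step 3: reserve R2 B 1 -> on_hand[A=44 B=45 C=57 D=57] avail[A=44 B=44 C=57 D=57] open={R2}
Step 4: cancel R2 -> on_hand[A=44 B=45 C=57 D=57] avail[A=44 B=45 C=57 D=57] open={}
Step 5: reserve R3 A 4 -> on_hand[A=44 B=45 C=57 D=57] avail[A=40 B=45 C=57 D=57] open={R3}
Step 6: commit R3 -> on_hand[A=40 B=45 C=57 D=57] avail[A=40 B=45 C=57 D=57] open={}
Step 7: reserve R4 A 7 -> on_hand[A=40 B=45 C=57 D=57] avail[A=33 B=45 C=57 D=57] open={R4}
Step 8: reserve R5 D 5 -> on_hand[A=40 B=45 C=57 D=57] avail[A=33 B=45 C=57 D=52] open={R4,R5}
Step 9: reserve R6 B 8 -> on_hand[A=40 B=45 C=57 D=57] avail[A=33 B=37 C=57 D=52] open={R4,R5,R6}
Step 10: cancel R6 -> on_hand[A=40 B=45 C=57 D=57] avail[A=33 B=45 C=57 D=52] open={R4,R5}
Step 11: reserve R7 B 4 -> on_hand[A=40 B=45 C=57 D=57] avail[A=33 B=41 C=57 D=52] open={R4,R5,R7}
Step 12: cancel R4 -> on_hand[A=40 B=45 C=57 D=57] avail[A=40 B=41 C=57 D=52] open={R5,R7}
Step 13: reserve R8 C 5 -> on_hand[A=40 B=45 C=57 D=57] avail[A=40 B=41 C=52 D=52] open={R5,R7,R8}
Step 14: commit R8 -> on_hand[A=40 B=45 C=52 D=57] avail[A=40 B=41 C=52 D=52] open={R5,R7}
Step 15: reserve R9 A 1 -> on_hand[A=40 B=45 C=52 D=57] avail[A=39 B=41 C=52 D=52] open={R5,R7,R9}
Step 16: reserve R10 D 7 -> on_hand[A=40 B=45 C=52 D=57] avail[A=39 B=41 C=52 D=45] open={R10,R5,R7,R9}
Step 17: reserve R11 C 7 -> on_hand[A=40 B=45 C=52 D=57] avail[A=39 B=41 C=45 D=45] open={R10,R11,R5,R7,R9}
Open reservations: ['R10', 'R11', 'R5', 'R7', 'R9'] -> 5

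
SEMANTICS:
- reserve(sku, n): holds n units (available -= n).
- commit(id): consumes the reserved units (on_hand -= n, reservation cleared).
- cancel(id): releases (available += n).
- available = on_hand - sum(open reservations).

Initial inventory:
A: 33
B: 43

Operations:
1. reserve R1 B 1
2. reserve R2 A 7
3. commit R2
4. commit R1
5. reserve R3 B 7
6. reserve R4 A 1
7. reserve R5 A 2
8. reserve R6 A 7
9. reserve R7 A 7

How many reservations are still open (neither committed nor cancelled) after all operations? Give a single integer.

Step 1: reserve R1 B 1 -> on_hand[A=33 B=43] avail[A=33 B=42] open={R1}
Step 2: reserve R2 A 7 -> on_hand[A=33 B=43] avail[A=26 B=42] open={R1,R2}
Step 3: commit R2 -> on_hand[A=26 B=43] avail[A=26 B=42] open={R1}
Step 4: commit R1 -> on_hand[A=26 B=42] avail[A=26 B=42] open={}
Step 5: reserve R3 B 7 -> on_hand[A=26 B=42] avail[A=26 B=35] open={R3}
Step 6: reserve R4 A 1 -> on_hand[A=26 B=42] avail[A=25 B=35] open={R3,R4}
Step 7: reserve R5 A 2 -> on_hand[A=26 B=42] avail[A=23 B=35] open={R3,R4,R5}
Step 8: reserve R6 A 7 -> on_hand[A=26 B=42] avail[A=16 B=35] open={R3,R4,R5,R6}
Step 9: reserve R7 A 7 -> on_hand[A=26 B=42] avail[A=9 B=35] open={R3,R4,R5,R6,R7}
Open reservations: ['R3', 'R4', 'R5', 'R6', 'R7'] -> 5

Answer: 5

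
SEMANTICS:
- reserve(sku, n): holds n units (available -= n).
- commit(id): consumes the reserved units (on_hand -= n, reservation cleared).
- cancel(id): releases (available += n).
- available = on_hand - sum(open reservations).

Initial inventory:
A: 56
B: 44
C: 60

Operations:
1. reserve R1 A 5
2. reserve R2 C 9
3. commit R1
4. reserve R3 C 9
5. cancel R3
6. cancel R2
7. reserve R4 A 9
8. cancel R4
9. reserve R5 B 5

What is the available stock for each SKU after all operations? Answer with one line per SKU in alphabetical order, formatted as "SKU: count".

Step 1: reserve R1 A 5 -> on_hand[A=56 B=44 C=60] avail[A=51 B=44 C=60] open={R1}
Step 2: reserve R2 C 9 -> on_hand[A=56 B=44 C=60] avail[A=51 B=44 C=51] open={R1,R2}
Step 3: commit R1 -> on_hand[A=51 B=44 C=60] avail[A=51 B=44 C=51] open={R2}
Step 4: reserve R3 C 9 -> on_hand[A=51 B=44 C=60] avail[A=51 B=44 C=42] open={R2,R3}
Step 5: cancel R3 -> on_hand[A=51 B=44 C=60] avail[A=51 B=44 C=51] open={R2}
Step 6: cancel R2 -> on_hand[A=51 B=44 C=60] avail[A=51 B=44 C=60] open={}
Step 7: reserve R4 A 9 -> on_hand[A=51 B=44 C=60] avail[A=42 B=44 C=60] open={R4}
Step 8: cancel R4 -> on_hand[A=51 B=44 C=60] avail[A=51 B=44 C=60] open={}
Step 9: reserve R5 B 5 -> on_hand[A=51 B=44 C=60] avail[A=51 B=39 C=60] open={R5}

Answer: A: 51
B: 39
C: 60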